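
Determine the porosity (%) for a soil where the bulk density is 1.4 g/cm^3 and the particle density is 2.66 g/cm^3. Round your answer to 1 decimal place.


Step 1: Formula: n = 100 * (1 - BD / PD)
Step 2: n = 100 * (1 - 1.4 / 2.66)
Step 3: n = 100 * (1 - 0.52632)
Step 4: n = 47.4%

47.4


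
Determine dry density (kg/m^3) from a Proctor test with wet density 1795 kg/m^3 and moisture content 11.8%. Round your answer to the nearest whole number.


Step 1: Dry density = wet density / (1 + w/100)
Step 2: Dry density = 1795 / (1 + 11.8/100)
Step 3: Dry density = 1795 / 1.118
Step 4: Dry density = 1606 kg/m^3

1606


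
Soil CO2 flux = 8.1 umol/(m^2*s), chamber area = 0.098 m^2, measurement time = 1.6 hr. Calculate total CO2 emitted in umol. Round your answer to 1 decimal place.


Step 1: Convert time to seconds: 1.6 hr * 3600 = 5760.0 s
Step 2: Total = flux * area * time_s
Step 3: Total = 8.1 * 0.098 * 5760.0
Step 4: Total = 4572.3 umol

4572.3


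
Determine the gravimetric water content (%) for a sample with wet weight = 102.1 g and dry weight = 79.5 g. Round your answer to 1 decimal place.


Step 1: Water mass = wet - dry = 102.1 - 79.5 = 22.6 g
Step 2: w = 100 * water mass / dry mass
Step 3: w = 100 * 22.6 / 79.5 = 28.4%

28.4


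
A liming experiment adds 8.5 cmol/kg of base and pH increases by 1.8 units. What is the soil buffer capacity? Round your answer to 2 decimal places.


Step 1: BC = change in base / change in pH
Step 2: BC = 8.5 / 1.8
Step 3: BC = 4.72 cmol/(kg*pH unit)

4.72


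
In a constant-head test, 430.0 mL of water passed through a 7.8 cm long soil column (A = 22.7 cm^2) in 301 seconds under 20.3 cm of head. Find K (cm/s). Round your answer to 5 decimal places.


Step 1: K = Q * L / (A * t * h)
Step 2: Numerator = 430.0 * 7.8 = 3354.0
Step 3: Denominator = 22.7 * 301 * 20.3 = 138703.81
Step 4: K = 3354.0 / 138703.81 = 0.02418 cm/s

0.02418


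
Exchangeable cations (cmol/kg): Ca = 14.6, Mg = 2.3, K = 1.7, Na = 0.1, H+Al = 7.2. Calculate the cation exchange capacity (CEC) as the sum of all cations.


Step 1: CEC = Ca + Mg + K + Na + (H+Al)
Step 2: CEC = 14.6 + 2.3 + 1.7 + 0.1 + 7.2
Step 3: CEC = 25.9 cmol/kg

25.9


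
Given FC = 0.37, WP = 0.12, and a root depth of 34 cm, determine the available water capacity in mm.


Step 1: Available water = (FC - WP) * depth * 10
Step 2: AW = (0.37 - 0.12) * 34 * 10
Step 3: AW = 0.25 * 34 * 10
Step 4: AW = 85.0 mm

85.0


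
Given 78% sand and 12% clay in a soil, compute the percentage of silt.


Step 1: sand + silt + clay = 100%
Step 2: silt = 100 - sand - clay
Step 3: silt = 100 - 78 - 12
Step 4: silt = 10%

10


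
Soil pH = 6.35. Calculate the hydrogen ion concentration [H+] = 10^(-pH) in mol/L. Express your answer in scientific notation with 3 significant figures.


Step 1: [H+] = 10^(-pH)
Step 2: [H+] = 10^(-6.35)
Step 3: [H+] = 4.47e-07 mol/L

4.47e-07


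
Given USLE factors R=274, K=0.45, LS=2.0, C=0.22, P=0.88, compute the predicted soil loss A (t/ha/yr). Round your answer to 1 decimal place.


Step 1: A = R * K * LS * C * P
Step 2: R * K = 274 * 0.45 = 123.3
Step 3: (R*K) * LS = 123.3 * 2.0 = 246.6
Step 4: * C * P = 246.6 * 0.22 * 0.88 = 47.7
Step 5: A = 47.7 t/(ha*yr)

47.7


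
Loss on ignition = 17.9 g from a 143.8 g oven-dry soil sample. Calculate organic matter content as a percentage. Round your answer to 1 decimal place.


Step 1: OM% = 100 * LOI / sample mass
Step 2: OM = 100 * 17.9 / 143.8
Step 3: OM = 12.4%

12.4


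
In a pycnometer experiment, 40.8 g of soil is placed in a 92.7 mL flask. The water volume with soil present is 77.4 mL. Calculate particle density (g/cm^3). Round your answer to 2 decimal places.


Step 1: Volume of solids = flask volume - water volume with soil
Step 2: V_solids = 92.7 - 77.4 = 15.3 mL
Step 3: Particle density = mass / V_solids = 40.8 / 15.3 = 2.67 g/cm^3

2.67


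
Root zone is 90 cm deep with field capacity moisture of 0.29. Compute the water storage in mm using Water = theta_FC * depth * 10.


Step 1: Water (mm) = theta_FC * depth (cm) * 10
Step 2: Water = 0.29 * 90 * 10
Step 3: Water = 261.0 mm

261.0


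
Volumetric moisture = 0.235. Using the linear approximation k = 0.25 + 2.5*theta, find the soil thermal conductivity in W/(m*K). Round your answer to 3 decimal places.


Step 1: k = 0.25 + 2.5 * theta
Step 2: k = 0.25 + 2.5 * 0.235
Step 3: k = 0.25 + 0.588
Step 4: k = 0.838 W/(m*K)

0.838


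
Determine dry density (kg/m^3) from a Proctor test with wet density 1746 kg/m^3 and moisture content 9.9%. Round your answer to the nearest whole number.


Step 1: Dry density = wet density / (1 + w/100)
Step 2: Dry density = 1746 / (1 + 9.9/100)
Step 3: Dry density = 1746 / 1.099
Step 4: Dry density = 1589 kg/m^3

1589


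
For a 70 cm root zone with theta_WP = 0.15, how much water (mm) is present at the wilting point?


Step 1: Water (mm) = theta_WP * depth * 10
Step 2: Water = 0.15 * 70 * 10
Step 3: Water = 105.0 mm

105.0


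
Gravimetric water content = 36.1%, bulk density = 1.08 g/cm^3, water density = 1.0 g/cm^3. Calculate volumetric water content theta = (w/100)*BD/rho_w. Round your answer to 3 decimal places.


Step 1: theta = (w / 100) * BD / rho_w
Step 2: theta = (36.1 / 100) * 1.08 / 1.0
Step 3: theta = 0.361 * 1.08
Step 4: theta = 0.39

0.39


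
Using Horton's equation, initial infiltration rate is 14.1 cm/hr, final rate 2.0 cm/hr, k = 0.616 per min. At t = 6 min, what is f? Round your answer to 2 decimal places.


Step 1: f = fc + (f0 - fc) * exp(-k * t)
Step 2: exp(-0.616 * 6) = 0.024823
Step 3: f = 2.0 + (14.1 - 2.0) * 0.024823
Step 4: f = 2.0 + 12.1 * 0.024823
Step 5: f = 2.3 cm/hr

2.3


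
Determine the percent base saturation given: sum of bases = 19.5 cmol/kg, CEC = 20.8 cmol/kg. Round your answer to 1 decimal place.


Step 1: BS = 100 * (sum of bases) / CEC
Step 2: BS = 100 * 19.5 / 20.8
Step 3: BS = 93.8%

93.8


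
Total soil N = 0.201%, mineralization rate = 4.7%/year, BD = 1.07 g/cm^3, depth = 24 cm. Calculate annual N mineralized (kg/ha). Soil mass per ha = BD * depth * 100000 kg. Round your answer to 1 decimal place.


Step 1: Soil mass per ha = BD * depth * 100000 = 1.07 * 24 * 100000 = 2568000 kg
Step 2: Total N pool = soil mass * N%/100 = 2568000 * 0.201/100 = 5161.68 kg/ha
Step 3: N mineralized = N pool * rate%/100 = 5161.68 * 4.7/100 = 242.6 kg/ha/yr

242.6


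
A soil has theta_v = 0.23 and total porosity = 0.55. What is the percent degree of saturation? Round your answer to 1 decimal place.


Step 1: S = 100 * theta_v / n
Step 2: S = 100 * 0.23 / 0.55
Step 3: S = 41.8%

41.8


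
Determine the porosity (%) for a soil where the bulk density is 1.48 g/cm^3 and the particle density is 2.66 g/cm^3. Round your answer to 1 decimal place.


Step 1: Formula: n = 100 * (1 - BD / PD)
Step 2: n = 100 * (1 - 1.48 / 2.66)
Step 3: n = 100 * (1 - 0.55639)
Step 4: n = 44.4%

44.4


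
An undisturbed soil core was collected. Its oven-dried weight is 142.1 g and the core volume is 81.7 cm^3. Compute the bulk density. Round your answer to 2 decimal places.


Step 1: Identify the formula: BD = dry mass / volume
Step 2: Substitute values: BD = 142.1 / 81.7
Step 3: BD = 1.74 g/cm^3

1.74


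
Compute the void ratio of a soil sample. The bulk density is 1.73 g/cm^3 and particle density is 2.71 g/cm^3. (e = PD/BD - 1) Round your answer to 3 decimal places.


Step 1: e = PD / BD - 1
Step 2: e = 2.71 / 1.73 - 1
Step 3: e = 1.56647 - 1
Step 4: e = 0.566

0.566


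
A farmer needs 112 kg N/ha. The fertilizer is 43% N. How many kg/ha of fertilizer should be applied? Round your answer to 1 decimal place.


Step 1: Fertilizer rate = target N / (N content / 100)
Step 2: Rate = 112 / (43 / 100)
Step 3: Rate = 112 / 0.43
Step 4: Rate = 260.5 kg/ha

260.5


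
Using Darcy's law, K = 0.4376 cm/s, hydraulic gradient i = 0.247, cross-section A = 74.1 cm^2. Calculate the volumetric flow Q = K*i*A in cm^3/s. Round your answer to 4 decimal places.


Step 1: Apply Darcy's law: Q = K * i * A
Step 2: Q = 0.4376 * 0.247 * 74.1
Step 3: Q = 8.0093 cm^3/s

8.0093


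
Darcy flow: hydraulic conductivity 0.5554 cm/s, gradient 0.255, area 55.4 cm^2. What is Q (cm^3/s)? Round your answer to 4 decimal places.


Step 1: Apply Darcy's law: Q = K * i * A
Step 2: Q = 0.5554 * 0.255 * 55.4
Step 3: Q = 7.8461 cm^3/s

7.8461


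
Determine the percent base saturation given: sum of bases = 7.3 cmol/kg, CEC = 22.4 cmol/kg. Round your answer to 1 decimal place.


Step 1: BS = 100 * (sum of bases) / CEC
Step 2: BS = 100 * 7.3 / 22.4
Step 3: BS = 32.6%

32.6


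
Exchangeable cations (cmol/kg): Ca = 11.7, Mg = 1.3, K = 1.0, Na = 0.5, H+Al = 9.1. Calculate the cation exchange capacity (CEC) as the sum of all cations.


Step 1: CEC = Ca + Mg + K + Na + (H+Al)
Step 2: CEC = 11.7 + 1.3 + 1.0 + 0.5 + 9.1
Step 3: CEC = 23.6 cmol/kg

23.6


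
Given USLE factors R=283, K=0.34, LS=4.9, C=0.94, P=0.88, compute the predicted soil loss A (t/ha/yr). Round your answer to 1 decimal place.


Step 1: A = R * K * LS * C * P
Step 2: R * K = 283 * 0.34 = 96.22
Step 3: (R*K) * LS = 96.22 * 4.9 = 471.478
Step 4: * C * P = 471.478 * 0.94 * 0.88 = 390.0
Step 5: A = 390.0 t/(ha*yr)

390.0


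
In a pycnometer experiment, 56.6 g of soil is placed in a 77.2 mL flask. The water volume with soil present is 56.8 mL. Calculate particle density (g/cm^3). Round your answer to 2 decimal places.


Step 1: Volume of solids = flask volume - water volume with soil
Step 2: V_solids = 77.2 - 56.8 = 20.4 mL
Step 3: Particle density = mass / V_solids = 56.6 / 20.4 = 2.77 g/cm^3

2.77


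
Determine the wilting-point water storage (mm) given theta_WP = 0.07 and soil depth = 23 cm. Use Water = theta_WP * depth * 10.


Step 1: Water (mm) = theta_WP * depth * 10
Step 2: Water = 0.07 * 23 * 10
Step 3: Water = 16.1 mm

16.1


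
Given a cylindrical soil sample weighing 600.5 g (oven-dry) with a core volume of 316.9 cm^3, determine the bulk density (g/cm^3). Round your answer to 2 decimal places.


Step 1: Identify the formula: BD = dry mass / volume
Step 2: Substitute values: BD = 600.5 / 316.9
Step 3: BD = 1.89 g/cm^3

1.89


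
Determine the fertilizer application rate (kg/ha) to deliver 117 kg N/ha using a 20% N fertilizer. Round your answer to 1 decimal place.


Step 1: Fertilizer rate = target N / (N content / 100)
Step 2: Rate = 117 / (20 / 100)
Step 3: Rate = 117 / 0.2
Step 4: Rate = 585.0 kg/ha

585.0


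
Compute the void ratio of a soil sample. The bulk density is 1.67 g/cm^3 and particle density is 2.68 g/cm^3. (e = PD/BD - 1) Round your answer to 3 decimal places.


Step 1: e = PD / BD - 1
Step 2: e = 2.68 / 1.67 - 1
Step 3: e = 1.60479 - 1
Step 4: e = 0.605

0.605


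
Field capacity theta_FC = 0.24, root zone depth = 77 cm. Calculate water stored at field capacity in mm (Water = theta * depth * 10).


Step 1: Water (mm) = theta_FC * depth (cm) * 10
Step 2: Water = 0.24 * 77 * 10
Step 3: Water = 184.8 mm

184.8


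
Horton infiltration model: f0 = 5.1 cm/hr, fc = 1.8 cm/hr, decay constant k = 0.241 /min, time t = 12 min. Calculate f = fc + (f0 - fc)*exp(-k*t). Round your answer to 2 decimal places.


Step 1: f = fc + (f0 - fc) * exp(-k * t)
Step 2: exp(-0.241 * 12) = 0.055465
Step 3: f = 1.8 + (5.1 - 1.8) * 0.055465
Step 4: f = 1.8 + 3.3 * 0.055465
Step 5: f = 1.98 cm/hr

1.98


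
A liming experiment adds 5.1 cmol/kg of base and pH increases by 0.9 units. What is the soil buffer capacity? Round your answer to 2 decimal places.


Step 1: BC = change in base / change in pH
Step 2: BC = 5.1 / 0.9
Step 3: BC = 5.67 cmol/(kg*pH unit)

5.67


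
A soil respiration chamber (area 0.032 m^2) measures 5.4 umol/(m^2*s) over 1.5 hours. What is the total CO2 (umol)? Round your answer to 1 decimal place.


Step 1: Convert time to seconds: 1.5 hr * 3600 = 5400.0 s
Step 2: Total = flux * area * time_s
Step 3: Total = 5.4 * 0.032 * 5400.0
Step 4: Total = 933.1 umol

933.1


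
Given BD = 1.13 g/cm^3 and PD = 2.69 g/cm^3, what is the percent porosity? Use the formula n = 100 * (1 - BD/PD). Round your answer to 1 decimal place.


Step 1: Formula: n = 100 * (1 - BD / PD)
Step 2: n = 100 * (1 - 1.13 / 2.69)
Step 3: n = 100 * (1 - 0.42007)
Step 4: n = 58.0%

58.0


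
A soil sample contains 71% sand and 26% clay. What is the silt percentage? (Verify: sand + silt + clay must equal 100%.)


Step 1: sand + silt + clay = 100%
Step 2: silt = 100 - sand - clay
Step 3: silt = 100 - 71 - 26
Step 4: silt = 3%

3


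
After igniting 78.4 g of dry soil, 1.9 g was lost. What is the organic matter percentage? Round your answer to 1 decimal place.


Step 1: OM% = 100 * LOI / sample mass
Step 2: OM = 100 * 1.9 / 78.4
Step 3: OM = 2.4%

2.4


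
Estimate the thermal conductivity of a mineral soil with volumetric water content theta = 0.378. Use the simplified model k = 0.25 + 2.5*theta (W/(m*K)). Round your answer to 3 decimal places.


Step 1: k = 0.25 + 2.5 * theta
Step 2: k = 0.25 + 2.5 * 0.378
Step 3: k = 0.25 + 0.945
Step 4: k = 1.195 W/(m*K)

1.195


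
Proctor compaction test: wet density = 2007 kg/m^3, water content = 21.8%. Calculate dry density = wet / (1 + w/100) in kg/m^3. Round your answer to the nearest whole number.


Step 1: Dry density = wet density / (1 + w/100)
Step 2: Dry density = 2007 / (1 + 21.8/100)
Step 3: Dry density = 2007 / 1.218
Step 4: Dry density = 1648 kg/m^3

1648


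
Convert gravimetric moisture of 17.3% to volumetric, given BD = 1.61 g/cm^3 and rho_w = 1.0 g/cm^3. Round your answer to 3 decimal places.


Step 1: theta = (w / 100) * BD / rho_w
Step 2: theta = (17.3 / 100) * 1.61 / 1.0
Step 3: theta = 0.173 * 1.61
Step 4: theta = 0.279

0.279


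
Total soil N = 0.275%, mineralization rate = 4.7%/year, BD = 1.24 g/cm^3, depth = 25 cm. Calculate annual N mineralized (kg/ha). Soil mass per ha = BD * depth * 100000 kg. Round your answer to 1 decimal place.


Step 1: Soil mass per ha = BD * depth * 100000 = 1.24 * 25 * 100000 = 3100000 kg
Step 2: Total N pool = soil mass * N%/100 = 3100000 * 0.275/100 = 8525.0 kg/ha
Step 3: N mineralized = N pool * rate%/100 = 8525.0 * 4.7/100 = 400.7 kg/ha/yr

400.7


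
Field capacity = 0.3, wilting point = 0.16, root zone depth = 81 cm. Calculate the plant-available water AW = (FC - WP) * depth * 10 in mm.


Step 1: Available water = (FC - WP) * depth * 10
Step 2: AW = (0.3 - 0.16) * 81 * 10
Step 3: AW = 0.14 * 81 * 10
Step 4: AW = 113.4 mm

113.4


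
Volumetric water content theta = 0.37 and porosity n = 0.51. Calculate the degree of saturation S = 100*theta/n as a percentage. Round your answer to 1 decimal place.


Step 1: S = 100 * theta_v / n
Step 2: S = 100 * 0.37 / 0.51
Step 3: S = 72.5%

72.5


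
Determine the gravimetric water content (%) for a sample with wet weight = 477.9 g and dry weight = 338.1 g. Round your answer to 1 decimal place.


Step 1: Water mass = wet - dry = 477.9 - 338.1 = 139.8 g
Step 2: w = 100 * water mass / dry mass
Step 3: w = 100 * 139.8 / 338.1 = 41.3%

41.3


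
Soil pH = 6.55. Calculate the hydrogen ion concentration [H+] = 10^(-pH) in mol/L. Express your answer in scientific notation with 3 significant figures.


Step 1: [H+] = 10^(-pH)
Step 2: [H+] = 10^(-6.55)
Step 3: [H+] = 2.82e-07 mol/L

2.82e-07


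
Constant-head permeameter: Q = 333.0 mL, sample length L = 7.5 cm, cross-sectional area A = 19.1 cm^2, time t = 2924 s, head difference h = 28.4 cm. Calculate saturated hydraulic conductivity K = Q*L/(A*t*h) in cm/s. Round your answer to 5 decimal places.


Step 1: K = Q * L / (A * t * h)
Step 2: Numerator = 333.0 * 7.5 = 2497.5
Step 3: Denominator = 19.1 * 2924 * 28.4 = 1586094.56
Step 4: K = 2497.5 / 1586094.56 = 0.00157 cm/s

0.00157


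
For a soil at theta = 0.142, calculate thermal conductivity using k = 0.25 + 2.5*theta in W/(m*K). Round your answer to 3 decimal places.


Step 1: k = 0.25 + 2.5 * theta
Step 2: k = 0.25 + 2.5 * 0.142
Step 3: k = 0.25 + 0.355
Step 4: k = 0.605 W/(m*K)

0.605


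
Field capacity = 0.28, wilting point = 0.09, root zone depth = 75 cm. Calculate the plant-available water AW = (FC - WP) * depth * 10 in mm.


Step 1: Available water = (FC - WP) * depth * 10
Step 2: AW = (0.28 - 0.09) * 75 * 10
Step 3: AW = 0.19 * 75 * 10
Step 4: AW = 142.5 mm

142.5


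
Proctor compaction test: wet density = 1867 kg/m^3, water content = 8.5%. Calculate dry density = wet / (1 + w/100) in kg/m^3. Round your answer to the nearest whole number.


Step 1: Dry density = wet density / (1 + w/100)
Step 2: Dry density = 1867 / (1 + 8.5/100)
Step 3: Dry density = 1867 / 1.085
Step 4: Dry density = 1721 kg/m^3

1721


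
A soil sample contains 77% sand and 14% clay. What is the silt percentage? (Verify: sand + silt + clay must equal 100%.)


Step 1: sand + silt + clay = 100%
Step 2: silt = 100 - sand - clay
Step 3: silt = 100 - 77 - 14
Step 4: silt = 9%

9


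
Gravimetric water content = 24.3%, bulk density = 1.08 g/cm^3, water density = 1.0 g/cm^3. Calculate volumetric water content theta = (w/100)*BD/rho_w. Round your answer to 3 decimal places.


Step 1: theta = (w / 100) * BD / rho_w
Step 2: theta = (24.3 / 100) * 1.08 / 1.0
Step 3: theta = 0.243 * 1.08
Step 4: theta = 0.262

0.262


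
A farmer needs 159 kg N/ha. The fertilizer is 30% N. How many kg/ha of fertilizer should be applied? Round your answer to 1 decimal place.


Step 1: Fertilizer rate = target N / (N content / 100)
Step 2: Rate = 159 / (30 / 100)
Step 3: Rate = 159 / 0.3
Step 4: Rate = 530.0 kg/ha

530.0


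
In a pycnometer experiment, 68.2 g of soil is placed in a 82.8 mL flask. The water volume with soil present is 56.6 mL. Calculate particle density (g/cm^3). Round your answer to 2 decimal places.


Step 1: Volume of solids = flask volume - water volume with soil
Step 2: V_solids = 82.8 - 56.6 = 26.2 mL
Step 3: Particle density = mass / V_solids = 68.2 / 26.2 = 2.6 g/cm^3

2.6


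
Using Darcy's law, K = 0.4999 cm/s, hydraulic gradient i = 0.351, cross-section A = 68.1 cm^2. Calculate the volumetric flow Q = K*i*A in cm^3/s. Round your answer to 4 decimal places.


Step 1: Apply Darcy's law: Q = K * i * A
Step 2: Q = 0.4999 * 0.351 * 68.1
Step 3: Q = 11.9492 cm^3/s

11.9492


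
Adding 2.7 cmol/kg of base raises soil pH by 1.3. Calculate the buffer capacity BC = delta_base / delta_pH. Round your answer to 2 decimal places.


Step 1: BC = change in base / change in pH
Step 2: BC = 2.7 / 1.3
Step 3: BC = 2.08 cmol/(kg*pH unit)

2.08


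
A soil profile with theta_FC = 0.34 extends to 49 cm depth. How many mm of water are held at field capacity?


Step 1: Water (mm) = theta_FC * depth (cm) * 10
Step 2: Water = 0.34 * 49 * 10
Step 3: Water = 166.6 mm

166.6


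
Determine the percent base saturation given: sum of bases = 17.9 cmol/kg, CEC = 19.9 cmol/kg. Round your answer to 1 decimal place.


Step 1: BS = 100 * (sum of bases) / CEC
Step 2: BS = 100 * 17.9 / 19.9
Step 3: BS = 89.9%

89.9


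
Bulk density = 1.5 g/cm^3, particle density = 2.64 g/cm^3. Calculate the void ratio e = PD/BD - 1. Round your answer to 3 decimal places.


Step 1: e = PD / BD - 1
Step 2: e = 2.64 / 1.5 - 1
Step 3: e = 1.76 - 1
Step 4: e = 0.76

0.76


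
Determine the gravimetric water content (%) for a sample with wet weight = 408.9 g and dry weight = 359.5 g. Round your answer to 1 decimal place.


Step 1: Water mass = wet - dry = 408.9 - 359.5 = 49.4 g
Step 2: w = 100 * water mass / dry mass
Step 3: w = 100 * 49.4 / 359.5 = 13.7%

13.7


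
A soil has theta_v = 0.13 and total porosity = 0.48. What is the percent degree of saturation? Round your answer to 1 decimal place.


Step 1: S = 100 * theta_v / n
Step 2: S = 100 * 0.13 / 0.48
Step 3: S = 27.1%

27.1


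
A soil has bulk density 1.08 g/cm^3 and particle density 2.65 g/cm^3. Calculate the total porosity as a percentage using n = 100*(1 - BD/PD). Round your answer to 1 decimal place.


Step 1: Formula: n = 100 * (1 - BD / PD)
Step 2: n = 100 * (1 - 1.08 / 2.65)
Step 3: n = 100 * (1 - 0.40755)
Step 4: n = 59.2%

59.2


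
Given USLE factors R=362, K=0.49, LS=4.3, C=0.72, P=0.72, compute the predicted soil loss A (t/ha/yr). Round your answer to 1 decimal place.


Step 1: A = R * K * LS * C * P
Step 2: R * K = 362 * 0.49 = 177.38
Step 3: (R*K) * LS = 177.38 * 4.3 = 762.734
Step 4: * C * P = 762.734 * 0.72 * 0.72 = 395.4
Step 5: A = 395.4 t/(ha*yr)

395.4


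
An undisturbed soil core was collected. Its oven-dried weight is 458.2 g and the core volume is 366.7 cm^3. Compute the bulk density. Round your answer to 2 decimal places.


Step 1: Identify the formula: BD = dry mass / volume
Step 2: Substitute values: BD = 458.2 / 366.7
Step 3: BD = 1.25 g/cm^3

1.25


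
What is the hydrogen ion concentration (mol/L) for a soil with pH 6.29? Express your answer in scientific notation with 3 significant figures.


Step 1: [H+] = 10^(-pH)
Step 2: [H+] = 10^(-6.29)
Step 3: [H+] = 5.13e-07 mol/L

5.13e-07


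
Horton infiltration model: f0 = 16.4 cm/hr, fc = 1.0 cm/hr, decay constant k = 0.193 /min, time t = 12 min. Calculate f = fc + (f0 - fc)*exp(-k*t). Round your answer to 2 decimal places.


Step 1: f = fc + (f0 - fc) * exp(-k * t)
Step 2: exp(-0.193 * 12) = 0.098667
Step 3: f = 1.0 + (16.4 - 1.0) * 0.098667
Step 4: f = 1.0 + 15.4 * 0.098667
Step 5: f = 2.52 cm/hr

2.52


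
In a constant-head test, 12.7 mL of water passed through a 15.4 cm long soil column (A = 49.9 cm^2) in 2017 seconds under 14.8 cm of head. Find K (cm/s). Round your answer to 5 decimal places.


Step 1: K = Q * L / (A * t * h)
Step 2: Numerator = 12.7 * 15.4 = 195.58
Step 3: Denominator = 49.9 * 2017 * 14.8 = 1489594.84
Step 4: K = 195.58 / 1489594.84 = 0.00013 cm/s

0.00013


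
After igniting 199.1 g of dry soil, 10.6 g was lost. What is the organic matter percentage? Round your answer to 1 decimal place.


Step 1: OM% = 100 * LOI / sample mass
Step 2: OM = 100 * 10.6 / 199.1
Step 3: OM = 5.3%

5.3


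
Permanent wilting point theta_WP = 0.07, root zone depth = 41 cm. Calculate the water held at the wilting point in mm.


Step 1: Water (mm) = theta_WP * depth * 10
Step 2: Water = 0.07 * 41 * 10
Step 3: Water = 28.7 mm

28.7


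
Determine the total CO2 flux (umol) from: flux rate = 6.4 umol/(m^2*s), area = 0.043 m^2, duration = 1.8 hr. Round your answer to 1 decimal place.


Step 1: Convert time to seconds: 1.8 hr * 3600 = 6480.0 s
Step 2: Total = flux * area * time_s
Step 3: Total = 6.4 * 0.043 * 6480.0
Step 4: Total = 1783.3 umol

1783.3


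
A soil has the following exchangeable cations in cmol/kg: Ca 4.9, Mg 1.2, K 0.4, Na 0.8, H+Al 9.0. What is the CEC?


Step 1: CEC = Ca + Mg + K + Na + (H+Al)
Step 2: CEC = 4.9 + 1.2 + 0.4 + 0.8 + 9.0
Step 3: CEC = 16.3 cmol/kg

16.3


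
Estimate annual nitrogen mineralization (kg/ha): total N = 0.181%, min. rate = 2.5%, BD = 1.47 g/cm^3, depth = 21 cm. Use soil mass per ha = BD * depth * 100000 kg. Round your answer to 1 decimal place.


Step 1: Soil mass per ha = BD * depth * 100000 = 1.47 * 21 * 100000 = 3087000 kg
Step 2: Total N pool = soil mass * N%/100 = 3087000 * 0.181/100 = 5587.47 kg/ha
Step 3: N mineralized = N pool * rate%/100 = 5587.47 * 2.5/100 = 139.7 kg/ha/yr

139.7


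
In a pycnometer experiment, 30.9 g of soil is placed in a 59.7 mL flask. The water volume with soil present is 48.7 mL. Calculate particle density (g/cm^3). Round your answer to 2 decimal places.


Step 1: Volume of solids = flask volume - water volume with soil
Step 2: V_solids = 59.7 - 48.7 = 11.0 mL
Step 3: Particle density = mass / V_solids = 30.9 / 11.0 = 2.81 g/cm^3

2.81


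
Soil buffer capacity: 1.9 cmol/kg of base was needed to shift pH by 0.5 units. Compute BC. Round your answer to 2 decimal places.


Step 1: BC = change in base / change in pH
Step 2: BC = 1.9 / 0.5
Step 3: BC = 3.8 cmol/(kg*pH unit)

3.8


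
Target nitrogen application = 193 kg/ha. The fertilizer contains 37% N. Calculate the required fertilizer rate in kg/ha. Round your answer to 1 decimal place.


Step 1: Fertilizer rate = target N / (N content / 100)
Step 2: Rate = 193 / (37 / 100)
Step 3: Rate = 193 / 0.37
Step 4: Rate = 521.6 kg/ha

521.6


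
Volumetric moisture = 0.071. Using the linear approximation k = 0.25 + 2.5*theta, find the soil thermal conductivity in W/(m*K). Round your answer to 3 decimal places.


Step 1: k = 0.25 + 2.5 * theta
Step 2: k = 0.25 + 2.5 * 0.071
Step 3: k = 0.25 + 0.178
Step 4: k = 0.428 W/(m*K)

0.428


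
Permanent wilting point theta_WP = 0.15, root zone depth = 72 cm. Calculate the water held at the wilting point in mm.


Step 1: Water (mm) = theta_WP * depth * 10
Step 2: Water = 0.15 * 72 * 10
Step 3: Water = 108.0 mm

108.0


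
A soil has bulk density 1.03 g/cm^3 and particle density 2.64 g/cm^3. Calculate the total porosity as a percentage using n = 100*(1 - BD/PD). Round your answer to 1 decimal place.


Step 1: Formula: n = 100 * (1 - BD / PD)
Step 2: n = 100 * (1 - 1.03 / 2.64)
Step 3: n = 100 * (1 - 0.39015)
Step 4: n = 61.0%

61.0


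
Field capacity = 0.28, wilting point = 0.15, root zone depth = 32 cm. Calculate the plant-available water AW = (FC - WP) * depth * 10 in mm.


Step 1: Available water = (FC - WP) * depth * 10
Step 2: AW = (0.28 - 0.15) * 32 * 10
Step 3: AW = 0.13 * 32 * 10
Step 4: AW = 41.6 mm

41.6


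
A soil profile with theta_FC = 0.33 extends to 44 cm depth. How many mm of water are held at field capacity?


Step 1: Water (mm) = theta_FC * depth (cm) * 10
Step 2: Water = 0.33 * 44 * 10
Step 3: Water = 145.2 mm

145.2


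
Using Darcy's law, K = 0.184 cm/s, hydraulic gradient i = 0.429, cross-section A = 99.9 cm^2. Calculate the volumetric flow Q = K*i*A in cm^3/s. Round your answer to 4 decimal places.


Step 1: Apply Darcy's law: Q = K * i * A
Step 2: Q = 0.184 * 0.429 * 99.9
Step 3: Q = 7.8857 cm^3/s

7.8857


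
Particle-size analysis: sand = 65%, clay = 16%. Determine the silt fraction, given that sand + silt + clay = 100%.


Step 1: sand + silt + clay = 100%
Step 2: silt = 100 - sand - clay
Step 3: silt = 100 - 65 - 16
Step 4: silt = 19%

19


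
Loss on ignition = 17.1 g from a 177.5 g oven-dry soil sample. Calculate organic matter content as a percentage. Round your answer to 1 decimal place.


Step 1: OM% = 100 * LOI / sample mass
Step 2: OM = 100 * 17.1 / 177.5
Step 3: OM = 9.6%

9.6


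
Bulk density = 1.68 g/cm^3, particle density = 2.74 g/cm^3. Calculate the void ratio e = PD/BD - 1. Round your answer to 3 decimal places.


Step 1: e = PD / BD - 1
Step 2: e = 2.74 / 1.68 - 1
Step 3: e = 1.63095 - 1
Step 4: e = 0.631

0.631


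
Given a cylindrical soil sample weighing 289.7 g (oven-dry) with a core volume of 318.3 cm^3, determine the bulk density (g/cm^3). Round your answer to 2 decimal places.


Step 1: Identify the formula: BD = dry mass / volume
Step 2: Substitute values: BD = 289.7 / 318.3
Step 3: BD = 0.91 g/cm^3

0.91


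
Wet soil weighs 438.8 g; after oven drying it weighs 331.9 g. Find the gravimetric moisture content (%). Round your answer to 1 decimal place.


Step 1: Water mass = wet - dry = 438.8 - 331.9 = 106.9 g
Step 2: w = 100 * water mass / dry mass
Step 3: w = 100 * 106.9 / 331.9 = 32.2%

32.2


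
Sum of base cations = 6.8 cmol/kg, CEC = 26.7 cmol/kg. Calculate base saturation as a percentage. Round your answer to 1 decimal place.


Step 1: BS = 100 * (sum of bases) / CEC
Step 2: BS = 100 * 6.8 / 26.7
Step 3: BS = 25.5%

25.5


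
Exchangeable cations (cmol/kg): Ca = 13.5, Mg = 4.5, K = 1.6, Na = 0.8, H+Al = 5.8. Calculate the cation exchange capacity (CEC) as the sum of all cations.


Step 1: CEC = Ca + Mg + K + Na + (H+Al)
Step 2: CEC = 13.5 + 4.5 + 1.6 + 0.8 + 5.8
Step 3: CEC = 26.2 cmol/kg

26.2


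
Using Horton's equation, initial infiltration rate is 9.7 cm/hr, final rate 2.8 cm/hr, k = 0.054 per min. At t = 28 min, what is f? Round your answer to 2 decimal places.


Step 1: f = fc + (f0 - fc) * exp(-k * t)
Step 2: exp(-0.054 * 28) = 0.220469
Step 3: f = 2.8 + (9.7 - 2.8) * 0.220469
Step 4: f = 2.8 + 6.9 * 0.220469
Step 5: f = 4.32 cm/hr

4.32


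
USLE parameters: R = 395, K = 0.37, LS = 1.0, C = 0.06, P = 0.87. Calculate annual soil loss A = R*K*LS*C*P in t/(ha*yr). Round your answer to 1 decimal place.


Step 1: A = R * K * LS * C * P
Step 2: R * K = 395 * 0.37 = 146.15
Step 3: (R*K) * LS = 146.15 * 1.0 = 146.15
Step 4: * C * P = 146.15 * 0.06 * 0.87 = 7.6
Step 5: A = 7.6 t/(ha*yr)

7.6


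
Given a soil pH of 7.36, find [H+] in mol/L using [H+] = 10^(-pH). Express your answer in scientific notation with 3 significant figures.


Step 1: [H+] = 10^(-pH)
Step 2: [H+] = 10^(-7.36)
Step 3: [H+] = 4.37e-08 mol/L

4.37e-08


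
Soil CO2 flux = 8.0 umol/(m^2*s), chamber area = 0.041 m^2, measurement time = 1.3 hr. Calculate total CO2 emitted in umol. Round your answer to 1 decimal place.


Step 1: Convert time to seconds: 1.3 hr * 3600 = 4680.0 s
Step 2: Total = flux * area * time_s
Step 3: Total = 8.0 * 0.041 * 4680.0
Step 4: Total = 1535.0 umol

1535.0


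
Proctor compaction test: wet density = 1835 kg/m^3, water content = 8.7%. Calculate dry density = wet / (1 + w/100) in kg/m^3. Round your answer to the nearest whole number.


Step 1: Dry density = wet density / (1 + w/100)
Step 2: Dry density = 1835 / (1 + 8.7/100)
Step 3: Dry density = 1835 / 1.087
Step 4: Dry density = 1688 kg/m^3

1688


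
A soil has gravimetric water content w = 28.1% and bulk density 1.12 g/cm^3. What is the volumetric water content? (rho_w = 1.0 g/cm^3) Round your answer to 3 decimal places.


Step 1: theta = (w / 100) * BD / rho_w
Step 2: theta = (28.1 / 100) * 1.12 / 1.0
Step 3: theta = 0.281 * 1.12
Step 4: theta = 0.315

0.315


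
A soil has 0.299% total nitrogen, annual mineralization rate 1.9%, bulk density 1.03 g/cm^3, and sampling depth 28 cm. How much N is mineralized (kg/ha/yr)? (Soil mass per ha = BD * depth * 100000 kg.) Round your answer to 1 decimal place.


Step 1: Soil mass per ha = BD * depth * 100000 = 1.03 * 28 * 100000 = 2884000 kg
Step 2: Total N pool = soil mass * N%/100 = 2884000 * 0.299/100 = 8623.16 kg/ha
Step 3: N mineralized = N pool * rate%/100 = 8623.16 * 1.9/100 = 163.8 kg/ha/yr

163.8


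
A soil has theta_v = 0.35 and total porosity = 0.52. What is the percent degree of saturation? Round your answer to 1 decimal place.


Step 1: S = 100 * theta_v / n
Step 2: S = 100 * 0.35 / 0.52
Step 3: S = 67.3%

67.3


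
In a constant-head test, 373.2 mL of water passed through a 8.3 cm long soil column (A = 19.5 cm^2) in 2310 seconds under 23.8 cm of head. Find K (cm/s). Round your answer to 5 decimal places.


Step 1: K = Q * L / (A * t * h)
Step 2: Numerator = 373.2 * 8.3 = 3097.56
Step 3: Denominator = 19.5 * 2310 * 23.8 = 1072071.0
Step 4: K = 3097.56 / 1072071.0 = 0.00289 cm/s

0.00289


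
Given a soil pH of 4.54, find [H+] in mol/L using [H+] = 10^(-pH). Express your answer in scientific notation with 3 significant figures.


Step 1: [H+] = 10^(-pH)
Step 2: [H+] = 10^(-4.54)
Step 3: [H+] = 2.88e-05 mol/L

2.88e-05


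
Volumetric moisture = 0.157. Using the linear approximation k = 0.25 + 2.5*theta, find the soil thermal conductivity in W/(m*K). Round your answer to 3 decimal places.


Step 1: k = 0.25 + 2.5 * theta
Step 2: k = 0.25 + 2.5 * 0.157
Step 3: k = 0.25 + 0.393
Step 4: k = 0.643 W/(m*K)

0.643


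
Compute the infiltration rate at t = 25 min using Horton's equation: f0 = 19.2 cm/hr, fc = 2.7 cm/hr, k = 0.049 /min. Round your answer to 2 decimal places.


Step 1: f = fc + (f0 - fc) * exp(-k * t)
Step 2: exp(-0.049 * 25) = 0.293758
Step 3: f = 2.7 + (19.2 - 2.7) * 0.293758
Step 4: f = 2.7 + 16.5 * 0.293758
Step 5: f = 7.55 cm/hr

7.55


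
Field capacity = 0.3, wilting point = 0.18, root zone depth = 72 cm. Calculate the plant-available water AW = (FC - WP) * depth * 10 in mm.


Step 1: Available water = (FC - WP) * depth * 10
Step 2: AW = (0.3 - 0.18) * 72 * 10
Step 3: AW = 0.12 * 72 * 10
Step 4: AW = 86.4 mm

86.4


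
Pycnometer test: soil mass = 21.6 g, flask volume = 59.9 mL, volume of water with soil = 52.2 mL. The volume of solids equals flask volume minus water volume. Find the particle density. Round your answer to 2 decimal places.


Step 1: Volume of solids = flask volume - water volume with soil
Step 2: V_solids = 59.9 - 52.2 = 7.7 mL
Step 3: Particle density = mass / V_solids = 21.6 / 7.7 = 2.81 g/cm^3

2.81


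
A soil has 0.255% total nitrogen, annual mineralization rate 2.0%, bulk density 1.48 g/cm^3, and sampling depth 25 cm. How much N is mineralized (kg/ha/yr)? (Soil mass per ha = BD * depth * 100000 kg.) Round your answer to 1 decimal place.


Step 1: Soil mass per ha = BD * depth * 100000 = 1.48 * 25 * 100000 = 3700000 kg
Step 2: Total N pool = soil mass * N%/100 = 3700000 * 0.255/100 = 9435.0 kg/ha
Step 3: N mineralized = N pool * rate%/100 = 9435.0 * 2.0/100 = 188.7 kg/ha/yr

188.7


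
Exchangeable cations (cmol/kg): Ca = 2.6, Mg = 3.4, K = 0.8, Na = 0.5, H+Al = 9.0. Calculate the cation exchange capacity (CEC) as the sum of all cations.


Step 1: CEC = Ca + Mg + K + Na + (H+Al)
Step 2: CEC = 2.6 + 3.4 + 0.8 + 0.5 + 9.0
Step 3: CEC = 16.3 cmol/kg

16.3


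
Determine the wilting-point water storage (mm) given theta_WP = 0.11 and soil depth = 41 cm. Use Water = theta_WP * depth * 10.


Step 1: Water (mm) = theta_WP * depth * 10
Step 2: Water = 0.11 * 41 * 10
Step 3: Water = 45.1 mm

45.1


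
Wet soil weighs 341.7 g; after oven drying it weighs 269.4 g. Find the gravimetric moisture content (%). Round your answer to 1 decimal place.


Step 1: Water mass = wet - dry = 341.7 - 269.4 = 72.3 g
Step 2: w = 100 * water mass / dry mass
Step 3: w = 100 * 72.3 / 269.4 = 26.8%

26.8


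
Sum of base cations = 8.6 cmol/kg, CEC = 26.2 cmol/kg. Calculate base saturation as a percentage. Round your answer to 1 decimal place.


Step 1: BS = 100 * (sum of bases) / CEC
Step 2: BS = 100 * 8.6 / 26.2
Step 3: BS = 32.8%

32.8


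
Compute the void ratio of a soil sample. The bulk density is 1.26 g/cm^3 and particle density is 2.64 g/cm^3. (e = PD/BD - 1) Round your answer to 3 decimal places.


Step 1: e = PD / BD - 1
Step 2: e = 2.64 / 1.26 - 1
Step 3: e = 2.09524 - 1
Step 4: e = 1.095

1.095


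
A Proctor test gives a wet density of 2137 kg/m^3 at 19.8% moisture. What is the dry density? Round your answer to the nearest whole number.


Step 1: Dry density = wet density / (1 + w/100)
Step 2: Dry density = 2137 / (1 + 19.8/100)
Step 3: Dry density = 2137 / 1.198
Step 4: Dry density = 1784 kg/m^3

1784


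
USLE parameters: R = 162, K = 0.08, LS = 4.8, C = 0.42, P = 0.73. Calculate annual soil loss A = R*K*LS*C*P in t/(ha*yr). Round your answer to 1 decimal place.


Step 1: A = R * K * LS * C * P
Step 2: R * K = 162 * 0.08 = 12.96
Step 3: (R*K) * LS = 12.96 * 4.8 = 62.208
Step 4: * C * P = 62.208 * 0.42 * 0.73 = 19.1
Step 5: A = 19.1 t/(ha*yr)

19.1


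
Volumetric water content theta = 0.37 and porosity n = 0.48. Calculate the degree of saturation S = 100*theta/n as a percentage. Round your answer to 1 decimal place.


Step 1: S = 100 * theta_v / n
Step 2: S = 100 * 0.37 / 0.48
Step 3: S = 77.1%

77.1


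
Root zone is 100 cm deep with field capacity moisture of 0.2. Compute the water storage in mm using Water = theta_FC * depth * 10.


Step 1: Water (mm) = theta_FC * depth (cm) * 10
Step 2: Water = 0.2 * 100 * 10
Step 3: Water = 200.0 mm

200.0


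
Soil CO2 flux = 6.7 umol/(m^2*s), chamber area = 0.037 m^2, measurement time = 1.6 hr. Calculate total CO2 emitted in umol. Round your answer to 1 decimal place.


Step 1: Convert time to seconds: 1.6 hr * 3600 = 5760.0 s
Step 2: Total = flux * area * time_s
Step 3: Total = 6.7 * 0.037 * 5760.0
Step 4: Total = 1427.9 umol

1427.9


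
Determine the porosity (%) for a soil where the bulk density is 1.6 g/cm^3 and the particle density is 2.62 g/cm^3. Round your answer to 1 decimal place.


Step 1: Formula: n = 100 * (1 - BD / PD)
Step 2: n = 100 * (1 - 1.6 / 2.62)
Step 3: n = 100 * (1 - 0.61069)
Step 4: n = 38.9%

38.9


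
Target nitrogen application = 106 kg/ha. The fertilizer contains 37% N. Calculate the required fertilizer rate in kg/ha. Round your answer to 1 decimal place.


Step 1: Fertilizer rate = target N / (N content / 100)
Step 2: Rate = 106 / (37 / 100)
Step 3: Rate = 106 / 0.37
Step 4: Rate = 286.5 kg/ha

286.5


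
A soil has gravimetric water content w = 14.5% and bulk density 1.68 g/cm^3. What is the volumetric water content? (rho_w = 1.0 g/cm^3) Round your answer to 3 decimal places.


Step 1: theta = (w / 100) * BD / rho_w
Step 2: theta = (14.5 / 100) * 1.68 / 1.0
Step 3: theta = 0.145 * 1.68
Step 4: theta = 0.244

0.244


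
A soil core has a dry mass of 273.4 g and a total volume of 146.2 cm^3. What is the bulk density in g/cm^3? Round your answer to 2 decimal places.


Step 1: Identify the formula: BD = dry mass / volume
Step 2: Substitute values: BD = 273.4 / 146.2
Step 3: BD = 1.87 g/cm^3

1.87


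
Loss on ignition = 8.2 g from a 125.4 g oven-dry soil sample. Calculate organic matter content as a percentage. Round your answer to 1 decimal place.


Step 1: OM% = 100 * LOI / sample mass
Step 2: OM = 100 * 8.2 / 125.4
Step 3: OM = 6.5%

6.5


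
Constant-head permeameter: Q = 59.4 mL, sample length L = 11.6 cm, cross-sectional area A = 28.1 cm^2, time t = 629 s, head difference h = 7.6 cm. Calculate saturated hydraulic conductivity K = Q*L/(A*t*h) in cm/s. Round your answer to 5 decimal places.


Step 1: K = Q * L / (A * t * h)
Step 2: Numerator = 59.4 * 11.6 = 689.04
Step 3: Denominator = 28.1 * 629 * 7.6 = 134329.24
Step 4: K = 689.04 / 134329.24 = 0.00513 cm/s

0.00513


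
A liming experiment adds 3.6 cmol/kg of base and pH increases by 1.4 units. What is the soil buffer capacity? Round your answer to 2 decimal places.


Step 1: BC = change in base / change in pH
Step 2: BC = 3.6 / 1.4
Step 3: BC = 2.57 cmol/(kg*pH unit)

2.57


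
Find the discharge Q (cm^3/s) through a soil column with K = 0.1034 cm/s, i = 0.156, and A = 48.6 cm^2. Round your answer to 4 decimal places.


Step 1: Apply Darcy's law: Q = K * i * A
Step 2: Q = 0.1034 * 0.156 * 48.6
Step 3: Q = 0.7839 cm^3/s

0.7839


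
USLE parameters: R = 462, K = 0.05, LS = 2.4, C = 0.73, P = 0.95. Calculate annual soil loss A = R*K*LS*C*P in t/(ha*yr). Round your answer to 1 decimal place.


Step 1: A = R * K * LS * C * P
Step 2: R * K = 462 * 0.05 = 23.1
Step 3: (R*K) * LS = 23.1 * 2.4 = 55.44
Step 4: * C * P = 55.44 * 0.73 * 0.95 = 38.4
Step 5: A = 38.4 t/(ha*yr)

38.4


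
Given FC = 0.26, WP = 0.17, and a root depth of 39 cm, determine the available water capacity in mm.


Step 1: Available water = (FC - WP) * depth * 10
Step 2: AW = (0.26 - 0.17) * 39 * 10
Step 3: AW = 0.09 * 39 * 10
Step 4: AW = 35.1 mm

35.1


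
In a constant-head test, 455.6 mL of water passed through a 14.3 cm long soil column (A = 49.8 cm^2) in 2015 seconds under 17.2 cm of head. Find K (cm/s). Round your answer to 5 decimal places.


Step 1: K = Q * L / (A * t * h)
Step 2: Numerator = 455.6 * 14.3 = 6515.08
Step 3: Denominator = 49.8 * 2015 * 17.2 = 1725968.4
Step 4: K = 6515.08 / 1725968.4 = 0.00377 cm/s

0.00377


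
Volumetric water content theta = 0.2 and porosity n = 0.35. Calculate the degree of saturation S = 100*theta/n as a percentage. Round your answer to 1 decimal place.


Step 1: S = 100 * theta_v / n
Step 2: S = 100 * 0.2 / 0.35
Step 3: S = 57.1%

57.1


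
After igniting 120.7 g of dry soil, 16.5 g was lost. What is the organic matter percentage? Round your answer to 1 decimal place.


Step 1: OM% = 100 * LOI / sample mass
Step 2: OM = 100 * 16.5 / 120.7
Step 3: OM = 13.7%

13.7


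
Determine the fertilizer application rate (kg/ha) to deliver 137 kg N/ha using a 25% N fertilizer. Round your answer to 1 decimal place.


Step 1: Fertilizer rate = target N / (N content / 100)
Step 2: Rate = 137 / (25 / 100)
Step 3: Rate = 137 / 0.25
Step 4: Rate = 548.0 kg/ha

548.0
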